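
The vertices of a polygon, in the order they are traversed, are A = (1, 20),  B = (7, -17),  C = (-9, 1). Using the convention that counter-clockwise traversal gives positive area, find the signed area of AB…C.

-242

Σ = (-157) + (-146) + (-181) = -484
Signed area = Σ/2 = -242 (negative ⇒ clockwise traversal).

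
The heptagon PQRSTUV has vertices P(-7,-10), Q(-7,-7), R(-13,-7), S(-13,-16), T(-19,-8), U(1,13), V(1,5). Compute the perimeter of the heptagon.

82

|PQ| = √((0)² + (3)²) = √9 = 3
|QR| = √((-6)² + (0)²) = √36 = 6
|RS| = √((0)² + (-9)²) = √81 = 9
|ST| = √((-6)² + (8)²) = √100 = 10
|TU| = √((20)² + (21)²) = √841 = 29
|UV| = √((0)² + (-8)²) = √64 = 8
|VP| = √((-8)² + (-15)²) = √289 = 17
Perimeter = 3 + 6 + 9 + 10 + 29 + 8 + 17 = 82.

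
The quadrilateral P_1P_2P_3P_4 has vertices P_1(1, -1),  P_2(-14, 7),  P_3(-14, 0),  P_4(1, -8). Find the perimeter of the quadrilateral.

|P_1P_2| = √((-15)² + (8)²) = √289 = 17
|P_2P_3| = √((0)² + (-7)²) = √49 = 7
|P_3P_4| = √((15)² + (-8)²) = √289 = 17
|P_4P_1| = √((0)² + (7)²) = √49 = 7
Perimeter = 17 + 7 + 17 + 7 = 48.

48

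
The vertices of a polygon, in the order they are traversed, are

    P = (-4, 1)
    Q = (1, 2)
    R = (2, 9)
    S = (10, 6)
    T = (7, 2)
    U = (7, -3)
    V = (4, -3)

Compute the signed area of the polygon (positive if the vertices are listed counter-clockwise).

-78

Σ = (-9) + (5) + (-78) + (-22) + (-35) + (-9) + (-8) = -156
Signed area = Σ/2 = -78 (negative ⇒ clockwise traversal).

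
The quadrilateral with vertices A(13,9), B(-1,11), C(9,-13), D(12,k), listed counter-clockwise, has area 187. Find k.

Write out the shoelace sum; only the two edges meeting at D involve k:
2·Area = [(9·k − 12·(-13)) + (12·9 − 13·k)] + 66
       = -4·k + 330 = 374
⇒ k = -11.

-11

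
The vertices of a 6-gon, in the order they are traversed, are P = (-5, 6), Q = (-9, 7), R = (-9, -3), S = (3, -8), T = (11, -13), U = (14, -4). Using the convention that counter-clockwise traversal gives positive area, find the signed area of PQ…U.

220.5

P→Q: (-5)(7) − (-9)(6) = 19
Q→R: (-9)(-3) − (-9)(7) = 90
R→S: (-9)(-8) − (3)(-3) = 81
S→T: (3)(-13) − (11)(-8) = 49
T→U: (11)(-4) − (14)(-13) = 138
U→P: (14)(6) − (-5)(-4) = 64
Σ = 441
Signed area = Σ/2 = 220.5 (positive ⇒ counter-clockwise traversal).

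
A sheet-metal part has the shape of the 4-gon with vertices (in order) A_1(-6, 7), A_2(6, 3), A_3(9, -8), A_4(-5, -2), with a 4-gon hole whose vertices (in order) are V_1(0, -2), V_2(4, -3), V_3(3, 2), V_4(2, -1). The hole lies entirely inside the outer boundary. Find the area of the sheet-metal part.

113

Outer boundary:
Σ = (-60) + (-75) + (-58) + (-47) = -240
Area = |Σ|/2 = 120.
Hole:
Apply the shoelace (surveyor's) formula: 2A = Σ (x_i·y_{i+1} − x_{i+1}·y_i), indices taken mod 4.
V_1→V_2: (0)(-3) − (4)(-2) = 8
V_2→V_3: (4)(2) − (3)(-3) = 17
V_3→V_4: (3)(-1) − (2)(2) = -7
V_4→V_1: (2)(-2) − (0)(-1) = -4
Σ = 14
Area = |Σ|/2 = 7.
Net area = 120 − 7 = 113.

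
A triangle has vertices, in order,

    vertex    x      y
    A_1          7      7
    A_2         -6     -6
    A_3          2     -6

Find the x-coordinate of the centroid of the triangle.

Apply the shoelace formula. First the cross-terms c_i = x_i·y_{i+1} − x_{i+1}·y_i:
  0, 48, 56  ⇒  2A = 104, A = 52.
Then Σ (x_i + x_{i+1})·c_i = 312, so x̄ = 312 / (6·52) = 1.

1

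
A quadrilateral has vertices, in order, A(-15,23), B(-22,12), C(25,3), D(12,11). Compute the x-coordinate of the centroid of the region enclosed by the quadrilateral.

Apply the shoelace formula. First the cross-terms c_i = x_i·y_{i+1} − x_{i+1}·y_i:
  326, -366, 239, 441  ⇒  2A = 640, A = 320.
Then Σ (x_i + x_{i+1})·c_i = -5640, so x̄ = -5640 / (6·320) = -2.9375.

-2.9375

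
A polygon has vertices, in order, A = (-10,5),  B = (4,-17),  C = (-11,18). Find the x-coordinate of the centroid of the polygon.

Apply the shoelace (surveyor's) formula. First the cross-terms c_i = x_i·y_{i+1} − x_{i+1}·y_i:
  150, -115, 125  ⇒  2A = 160, A = 80.
Then Σ (x_i + x_{i+1})·c_i = -2720, so x̄ = -2720 / (6·80) = -17/3.

-17/3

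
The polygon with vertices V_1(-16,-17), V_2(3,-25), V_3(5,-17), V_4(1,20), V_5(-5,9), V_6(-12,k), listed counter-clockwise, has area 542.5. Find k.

2

Write out the shoelace sum; only the two edges meeting at V_6 involve k:
2·Area = [((-5)·k − (-12)·9) + ((-12)·(-17) − (-16)·k)] + 751
       = 11·k + 1063 = 1085
⇒ k = 2.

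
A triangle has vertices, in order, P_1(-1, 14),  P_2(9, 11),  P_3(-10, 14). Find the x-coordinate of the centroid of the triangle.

Apply Gauss's area formula. First the cross-terms c_i = x_i·y_{i+1} − x_{i+1}·y_i:
  -137, 236, -126  ⇒  2A = -27, A = -13.5.
Then Σ (x_i + x_{i+1})·c_i = 54, so x̄ = 54 / (6·(-13.5)) = -2/3.

-2/3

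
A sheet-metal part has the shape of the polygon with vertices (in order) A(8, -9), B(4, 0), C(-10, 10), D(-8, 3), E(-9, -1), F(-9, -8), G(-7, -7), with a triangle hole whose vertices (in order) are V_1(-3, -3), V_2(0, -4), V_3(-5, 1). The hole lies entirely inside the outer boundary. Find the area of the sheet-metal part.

170

Outer boundary:
Apply Gauss's area formula: 2A = Σ (x_i·y_{i+1} − x_{i+1}·y_i), indices taken mod 7.
Cross-terms: 36, 40, 50, 35, 63, 7, 119  ⇒  Σ = 350
Area = |Σ|/2 = 175.
Hole:
Cross-terms: 12, -20, 18  ⇒  Σ = 10
Area = |Σ|/2 = 5.
Net area = 175 − 5 = 170.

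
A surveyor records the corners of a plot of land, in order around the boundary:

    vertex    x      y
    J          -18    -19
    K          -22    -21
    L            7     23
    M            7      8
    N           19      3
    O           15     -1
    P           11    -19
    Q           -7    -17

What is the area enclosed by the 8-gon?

Cross-terms: -40, -359, -105, -131, -64, -274, -320, -173  ⇒  Σ = -1466
Area = |Σ|/2 = 733.

733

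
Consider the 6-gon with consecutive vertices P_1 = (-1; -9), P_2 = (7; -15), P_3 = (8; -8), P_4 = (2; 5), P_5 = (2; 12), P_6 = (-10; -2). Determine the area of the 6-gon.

208

Apply Gauss's area formula: 2A = Σ (x_i·y_{i+1} − x_{i+1}·y_i), indices taken mod 6.
P_1→P_2: (-1)(-15) − (7)(-9) = 78
P_2→P_3: (7)(-8) − (8)(-15) = 64
P_3→P_4: (8)(5) − (2)(-8) = 56
P_4→P_5: (2)(12) − (2)(5) = 14
P_5→P_6: (2)(-2) − (-10)(12) = 116
P_6→P_1: (-10)(-9) − (-1)(-2) = 88
Σ = 416
Area = |Σ|/2 = 208.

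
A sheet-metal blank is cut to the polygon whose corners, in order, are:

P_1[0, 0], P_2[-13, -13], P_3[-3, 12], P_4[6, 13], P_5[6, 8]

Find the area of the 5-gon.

Cross-terms: 0, -195, -111, -30, 0  ⇒  Σ = -336
Area = |Σ|/2 = 168.

168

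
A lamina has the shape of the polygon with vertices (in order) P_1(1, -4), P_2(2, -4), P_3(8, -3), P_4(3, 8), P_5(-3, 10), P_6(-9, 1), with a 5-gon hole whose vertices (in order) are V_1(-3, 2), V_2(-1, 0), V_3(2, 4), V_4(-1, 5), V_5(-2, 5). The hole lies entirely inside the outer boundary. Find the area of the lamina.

125.5

Outer boundary:
Σ = (4) + (26) + (73) + (54) + (87) + (35) = 279
Area = |Σ|/2 = 139.5.
Hole:
Apply the surveyor's formula: 2A = Σ (x_i·y_{i+1} − x_{i+1}·y_i), indices taken mod 5.
Σ = (2) + (-4) + (14) + (5) + (11) = 28
Area = |Σ|/2 = 14.
Net area = 139.5 − 14 = 125.5.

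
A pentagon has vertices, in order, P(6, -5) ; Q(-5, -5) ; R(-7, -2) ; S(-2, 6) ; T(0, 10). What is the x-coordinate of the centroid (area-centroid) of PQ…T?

Apply the shoelace (surveyor's) formula. First the cross-terms c_i = x_i·y_{i+1} − x_{i+1}·y_i:
  -55, -25, -46, -20, -60  ⇒  2A = -206, A = -103.
Then Σ (x_i + x_{i+1})·c_i = 339, so x̄ = 339 / (6·(-103)) = -113/206.

-113/206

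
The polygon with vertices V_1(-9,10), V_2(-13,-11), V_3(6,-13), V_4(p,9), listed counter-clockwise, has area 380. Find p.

7

Write out the shoelace sum; only the two edges meeting at V_4 involve p:
2·Area = [(6·9 − p·(-13)) + (p·10 − (-9)·9)] + 464
       = 23·p + 599 = 760
⇒ p = 7.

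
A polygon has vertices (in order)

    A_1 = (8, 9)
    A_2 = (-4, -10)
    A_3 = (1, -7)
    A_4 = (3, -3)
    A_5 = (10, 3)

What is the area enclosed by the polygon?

58.5

Apply the shoelace (surveyor's) formula: 2A = Σ (x_i·y_{i+1} − x_{i+1}·y_i), indices taken mod 5.
Cross-terms: -44, 38, 18, 39, 66  ⇒  Σ = 117
Area = |Σ|/2 = 58.5.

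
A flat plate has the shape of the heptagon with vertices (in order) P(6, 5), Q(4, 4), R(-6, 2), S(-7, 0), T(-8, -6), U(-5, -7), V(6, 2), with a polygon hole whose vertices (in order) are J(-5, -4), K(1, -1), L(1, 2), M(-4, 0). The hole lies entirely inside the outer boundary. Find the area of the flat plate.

Outer boundary:
Apply the surveyor's formula: 2A = Σ (x_i·y_{i+1} − x_{i+1}·y_i), indices taken mod 7.
Cross-terms: 4, 32, 14, 42, 26, 32, 18  ⇒  Σ = 168
Area = |Σ|/2 = 84.
Hole:
Apply Gauss's area formula: 2A = Σ (x_i·y_{i+1} − x_{i+1}·y_i), indices taken mod 4.
Cross-terms: 9, 3, 8, 16  ⇒  Σ = 36
Area = |Σ|/2 = 18.
Net area = 84 − 18 = 66.

66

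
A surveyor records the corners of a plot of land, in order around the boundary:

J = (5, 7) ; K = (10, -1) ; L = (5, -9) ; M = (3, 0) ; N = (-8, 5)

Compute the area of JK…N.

99.5

Apply the shoelace formula: 2A = Σ (x_i·y_{i+1} − x_{i+1}·y_i), indices taken mod 5.
Cross-terms: -75, -85, 27, 15, -81  ⇒  Σ = -199
Area = |Σ|/2 = 99.5.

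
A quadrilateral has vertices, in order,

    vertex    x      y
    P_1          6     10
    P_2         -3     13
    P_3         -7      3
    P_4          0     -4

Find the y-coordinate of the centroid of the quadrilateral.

Apply the surveyor's formula. First the cross-terms c_i = x_i·y_{i+1} − x_{i+1}·y_i:
  108, 82, 28, 24  ⇒  2A = 242, A = 121.
Then Σ (y_i + y_{i+1})·c_i = 3912, so ȳ = 3912 / (6·121) = 652/121.

652/121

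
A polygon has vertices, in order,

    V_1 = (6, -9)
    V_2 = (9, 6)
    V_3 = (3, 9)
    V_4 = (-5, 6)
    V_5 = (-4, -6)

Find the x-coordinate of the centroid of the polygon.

Apply the surveyor's formula. First the cross-terms c_i = x_i·y_{i+1} − x_{i+1}·y_i:
  117, 63, 63, 54, 72  ⇒  2A = 369, A = 184.5.
Then Σ (x_i + x_{i+1})·c_i = 2043, so x̄ = 2043 / (6·184.5) = 227/123.

227/123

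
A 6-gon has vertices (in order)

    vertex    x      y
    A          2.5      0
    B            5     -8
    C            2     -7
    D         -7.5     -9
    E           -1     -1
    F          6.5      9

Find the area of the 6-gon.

Σ = (-20) + (-19) + (-70.5) + (-1.5) + (-2.5) + (-22.5) = -136
Area = |Σ|/2 = 68.

68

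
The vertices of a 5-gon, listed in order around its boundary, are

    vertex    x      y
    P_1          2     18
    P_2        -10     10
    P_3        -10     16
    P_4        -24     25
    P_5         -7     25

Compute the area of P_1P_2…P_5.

Apply the shoelace (surveyor's) formula: 2A = Σ (x_i·y_{i+1} − x_{i+1}·y_i), indices taken mod 5.
Σ = (200) + (-60) + (134) + (-425) + (-176) = -327
Area = |Σ|/2 = 163.5.

163.5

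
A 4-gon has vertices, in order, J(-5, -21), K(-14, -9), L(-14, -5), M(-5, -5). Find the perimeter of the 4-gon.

|JK| = √((-9)² + (12)²) = √225 = 15
|KL| = √((0)² + (4)²) = √16 = 4
|LM| = √((9)² + (0)²) = √81 = 9
|MJ| = √((0)² + (-16)²) = √256 = 16
Perimeter = 15 + 4 + 9 + 16 = 44.

44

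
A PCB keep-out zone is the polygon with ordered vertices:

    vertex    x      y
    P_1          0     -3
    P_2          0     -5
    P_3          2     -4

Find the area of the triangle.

2

Σ = (0) + (10) + (-6) = 4
Area = |Σ|/2 = 2.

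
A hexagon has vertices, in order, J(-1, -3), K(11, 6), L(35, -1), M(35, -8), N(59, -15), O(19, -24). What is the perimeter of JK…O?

|JK| = √((12)² + (9)²) = √225 = 15
|KL| = √((24)² + (-7)²) = √625 = 25
|LM| = √((0)² + (-7)²) = √49 = 7
|MN| = √((24)² + (-7)²) = √625 = 25
|NO| = √((-40)² + (-9)²) = √1681 = 41
|OJ| = √((-20)² + (21)²) = √841 = 29
Perimeter = 15 + 25 + 7 + 25 + 41 + 29 = 142.

142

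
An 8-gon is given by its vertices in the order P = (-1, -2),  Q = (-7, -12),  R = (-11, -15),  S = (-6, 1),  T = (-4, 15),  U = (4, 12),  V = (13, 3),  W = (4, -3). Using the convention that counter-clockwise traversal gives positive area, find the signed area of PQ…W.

-265

Apply the surveyor's formula: 2A = Σ (x_i·y_{i+1} − x_{i+1}·y_i), indices taken mod 8.
Cross-terms: -2, -27, -101, -86, -108, -144, -51, -11  ⇒  Σ = -530
Signed area = Σ/2 = -265 (negative ⇒ clockwise traversal).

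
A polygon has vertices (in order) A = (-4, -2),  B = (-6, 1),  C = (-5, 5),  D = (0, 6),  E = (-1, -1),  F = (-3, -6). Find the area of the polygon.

40

Apply the shoelace (surveyor's) formula: 2A = Σ (x_i·y_{i+1} − x_{i+1}·y_i), indices taken mod 6.
Σ = (-16) + (-25) + (-30) + (6) + (3) + (-18) = -80
Area = |Σ|/2 = 40.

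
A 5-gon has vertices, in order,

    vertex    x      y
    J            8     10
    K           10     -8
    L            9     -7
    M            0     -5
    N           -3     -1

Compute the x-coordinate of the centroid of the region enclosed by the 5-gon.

282/61

Apply Gauss's area formula. First the cross-terms c_i = x_i·y_{i+1} − x_{i+1}·y_i:
  -164, 2, -45, -15, -22  ⇒  2A = -244, A = -122.
Then Σ (x_i + x_{i+1})·c_i = -3384, so x̄ = -3384 / (6·(-122)) = 282/61.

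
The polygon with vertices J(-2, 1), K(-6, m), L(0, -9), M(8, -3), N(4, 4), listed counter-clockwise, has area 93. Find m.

1

Write out the shoelace sum; only the two edges meeting at K involve m:
2·Area = [((-2)·m − (-6)·1) + ((-6)·(-9) − 0·m)] + 128
       = -2·m + 188 = 186
⇒ m = 1.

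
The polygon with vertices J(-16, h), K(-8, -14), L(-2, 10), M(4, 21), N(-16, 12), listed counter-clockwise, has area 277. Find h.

7

Write out the shoelace sum; only the two edges meeting at J involve h:
2·Area = [((-16)·h − (-16)·12) + ((-16)·(-14) − (-8)·h)] + 194
       = -8·h + 610 = 554
⇒ h = 7.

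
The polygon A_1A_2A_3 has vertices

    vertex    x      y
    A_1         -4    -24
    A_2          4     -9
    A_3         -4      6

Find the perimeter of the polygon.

|A_1A_2| = √((8)² + (15)²) = √289 = 17
|A_2A_3| = √((-8)² + (15)²) = √289 = 17
|A_3A_1| = √((0)² + (-30)²) = √900 = 30
Perimeter = 17 + 17 + 30 = 64.

64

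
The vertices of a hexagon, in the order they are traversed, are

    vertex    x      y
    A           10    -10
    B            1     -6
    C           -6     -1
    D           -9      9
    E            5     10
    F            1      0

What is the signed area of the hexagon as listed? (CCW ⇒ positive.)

-152.5

A→B: (10)(-6) − (1)(-10) = -50
B→C: (1)(-1) − (-6)(-6) = -37
C→D: (-6)(9) − (-9)(-1) = -63
D→E: (-9)(10) − (5)(9) = -135
E→F: (5)(0) − (1)(10) = -10
F→A: (1)(-10) − (10)(0) = -10
Σ = -305
Signed area = Σ/2 = -152.5 (negative ⇒ clockwise traversal).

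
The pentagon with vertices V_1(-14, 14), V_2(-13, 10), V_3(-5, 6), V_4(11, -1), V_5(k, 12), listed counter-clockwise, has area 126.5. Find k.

Write out the shoelace sum; only the two edges meeting at V_5 involve k:
2·Area = [(11·12 − k·(-1)) + (k·14 − (-14)·12)] + -47
       = 15·k + 253 = 253
⇒ k = 0.

0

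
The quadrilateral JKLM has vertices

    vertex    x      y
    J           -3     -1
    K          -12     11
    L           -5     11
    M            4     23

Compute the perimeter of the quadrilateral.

|JK| = √((-9)² + (12)²) = √225 = 15
|KL| = √((7)² + (0)²) = √49 = 7
|LM| = √((9)² + (12)²) = √225 = 15
|MJ| = √((-7)² + (-24)²) = √625 = 25
Perimeter = 15 + 7 + 15 + 25 = 62.

62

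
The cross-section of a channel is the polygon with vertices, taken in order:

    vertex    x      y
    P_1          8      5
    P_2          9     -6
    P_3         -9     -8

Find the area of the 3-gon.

100

Apply the shoelace (surveyor's) formula: 2A = Σ (x_i·y_{i+1} − x_{i+1}·y_i), indices taken mod 3.
Cross-terms: -93, -126, 19  ⇒  Σ = -200
Area = |Σ|/2 = 100.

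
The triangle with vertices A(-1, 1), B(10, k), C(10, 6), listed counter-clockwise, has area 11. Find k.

4

Write out the shoelace sum; only the two edges meeting at B involve k:
2·Area = [((-1)·k − 10·1) + (10·6 − 10·k)] + 16
       = -11·k + 66 = 22
⇒ k = 4.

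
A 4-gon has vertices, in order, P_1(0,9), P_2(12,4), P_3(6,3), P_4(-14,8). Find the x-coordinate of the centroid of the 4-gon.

Apply Gauss's area formula. First the cross-terms c_i = x_i·y_{i+1} − x_{i+1}·y_i:
  -108, 12, 90, -126  ⇒  2A = -132, A = -66.
Then Σ (x_i + x_{i+1})·c_i = -36, so x̄ = -36 / (6·(-66)) = 1/11.

1/11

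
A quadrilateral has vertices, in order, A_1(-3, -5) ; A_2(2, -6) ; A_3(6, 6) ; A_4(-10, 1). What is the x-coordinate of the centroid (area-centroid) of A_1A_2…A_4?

Apply Gauss's area formula. First the cross-terms c_i = x_i·y_{i+1} − x_{i+1}·y_i:
  28, 48, 66, 53  ⇒  2A = 195, A = 97.5.
Then Σ (x_i + x_{i+1})·c_i = -597, so x̄ = -597 / (6·97.5) = -199/195.

-199/195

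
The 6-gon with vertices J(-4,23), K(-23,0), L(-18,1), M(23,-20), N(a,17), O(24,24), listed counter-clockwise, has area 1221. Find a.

22

The doubled signed area Σ (x_i y_{i+1} − x_{i+1} y_i) is linear in a.
With a=0 it equals 1474; the coefficient of a is 44 (from the two edges through N).
So 44·a + 1474 = 2·1221 = 2442 ⇒ a = 22.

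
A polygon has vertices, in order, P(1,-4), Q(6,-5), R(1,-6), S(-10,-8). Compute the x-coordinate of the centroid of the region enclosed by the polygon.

-1

Apply the surveyor's formula. First the cross-terms c_i = x_i·y_{i+1} − x_{i+1}·y_i:
  19, -31, -68, 48  ⇒  2A = -32, A = -16.
Then Σ (x_i + x_{i+1})·c_i = 96, so x̄ = 96 / (6·(-16)) = -1.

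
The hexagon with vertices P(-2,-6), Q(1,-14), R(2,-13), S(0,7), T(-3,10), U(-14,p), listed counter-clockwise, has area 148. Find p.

12

The doubled signed area Σ (x_i y_{i+1} − x_{i+1} y_i) is linear in p.
With p=0 it equals 308; the coefficient of p is -1 (from the two edges through U).
So -1·p + 308 = 2·148 = 296 ⇒ p = 12.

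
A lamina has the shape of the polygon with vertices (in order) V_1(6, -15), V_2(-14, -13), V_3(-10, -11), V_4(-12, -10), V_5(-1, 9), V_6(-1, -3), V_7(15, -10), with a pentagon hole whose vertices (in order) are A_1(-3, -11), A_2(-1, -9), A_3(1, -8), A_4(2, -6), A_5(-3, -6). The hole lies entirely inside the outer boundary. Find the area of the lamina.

242

Outer boundary:
Apply Gauss's area formula: 2A = Σ (x_i·y_{i+1} − x_{i+1}·y_i), indices taken mod 7.
Cross-terms: -288, 24, -32, -118, 12, 55, -165  ⇒  Σ = -512
Area = |Σ|/2 = 256.
Hole:
Apply Gauss's area formula: 2A = Σ (x_i·y_{i+1} − x_{i+1}·y_i), indices taken mod 5.
Σ = (16) + (17) + (10) + (-30) + (15) = 28
Area = |Σ|/2 = 14.
Net area = 256 − 14 = 242.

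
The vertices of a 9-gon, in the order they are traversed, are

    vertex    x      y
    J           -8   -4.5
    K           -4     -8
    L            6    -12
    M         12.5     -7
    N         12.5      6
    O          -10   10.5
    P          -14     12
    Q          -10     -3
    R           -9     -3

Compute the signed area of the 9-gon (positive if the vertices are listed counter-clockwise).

406.125

Apply the shoelace formula: 2A = Σ (x_i·y_{i+1} − x_{i+1}·y_i), indices taken mod 9.
J→K: (-8)(-8) − (-4)(-4.5) = 46
K→L: (-4)(-12) − (6)(-8) = 96
L→M: (6)(-7) − (12.5)(-12) = 108
M→N: (12.5)(6) − (12.5)(-7) = 162.5
N→O: (12.5)(10.5) − (-10)(6) = 191.25
O→P: (-10)(12) − (-14)(10.5) = 27
P→Q: (-14)(-3) − (-10)(12) = 162
Q→R: (-10)(-3) − (-9)(-3) = 3
R→J: (-9)(-4.5) − (-8)(-3) = 16.5
Σ = 812.25
Signed area = Σ/2 = 406.125 (positive ⇒ counter-clockwise traversal).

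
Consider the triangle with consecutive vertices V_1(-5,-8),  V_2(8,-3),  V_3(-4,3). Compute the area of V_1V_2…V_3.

69

V_1→V_2: (-5)(-3) − (8)(-8) = 79
V_2→V_3: (8)(3) − (-4)(-3) = 12
V_3→V_1: (-4)(-8) − (-5)(3) = 47
Σ = 138
Area = |Σ|/2 = 69.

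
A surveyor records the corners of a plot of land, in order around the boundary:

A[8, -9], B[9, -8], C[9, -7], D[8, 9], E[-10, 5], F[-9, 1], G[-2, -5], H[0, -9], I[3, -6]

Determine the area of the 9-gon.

Σ = (17) + (9) + (137) + (130) + (35) + (47) + (18) + (27) + (21) = 441
Area = |Σ|/2 = 220.5.

220.5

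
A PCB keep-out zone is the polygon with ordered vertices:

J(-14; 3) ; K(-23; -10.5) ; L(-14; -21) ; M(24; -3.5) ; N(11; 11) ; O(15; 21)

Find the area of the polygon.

Apply the shoelace formula: 2A = Σ (x_i·y_{i+1} − x_{i+1}·y_i), indices taken mod 6.
Σ = (216) + (336) + (553) + (302.5) + (66) + (339) = 1812.5
Area = |Σ|/2 = 906.25.

906.25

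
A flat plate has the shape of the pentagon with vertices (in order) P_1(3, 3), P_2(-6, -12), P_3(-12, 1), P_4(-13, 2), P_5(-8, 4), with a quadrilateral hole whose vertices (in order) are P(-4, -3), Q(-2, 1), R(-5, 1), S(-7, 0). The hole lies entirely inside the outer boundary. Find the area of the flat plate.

Outer boundary:
Apply Gauss's area formula: 2A = Σ (x_i·y_{i+1} − x_{i+1}·y_i), indices taken mod 5.
Cross-terms: -18, -150, -11, -36, -36  ⇒  Σ = -251
Area = |Σ|/2 = 125.5.
Hole:
Σ = (-10) + (3) + (7) + (21) = 21
Area = |Σ|/2 = 10.5.
Net area = 125.5 − 10.5 = 115.

115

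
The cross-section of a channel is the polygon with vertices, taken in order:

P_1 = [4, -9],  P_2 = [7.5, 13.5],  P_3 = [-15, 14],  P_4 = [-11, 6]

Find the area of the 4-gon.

Apply the shoelace (surveyor's) formula: 2A = Σ (x_i·y_{i+1} − x_{i+1}·y_i), indices taken mod 4.
P_1→P_2: (4)(13.5) − (7.5)(-9) = 121.5
P_2→P_3: (7.5)(14) − (-15)(13.5) = 307.5
P_3→P_4: (-15)(6) − (-11)(14) = 64
P_4→P_1: (-11)(-9) − (4)(6) = 75
Σ = 568
Area = |Σ|/2 = 284.

284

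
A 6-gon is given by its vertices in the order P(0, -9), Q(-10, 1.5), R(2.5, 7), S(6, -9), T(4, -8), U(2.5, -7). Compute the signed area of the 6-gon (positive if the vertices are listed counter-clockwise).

Apply the shoelace (surveyor's) formula: 2A = Σ (x_i·y_{i+1} − x_{i+1}·y_i), indices taken mod 6.
Σ = (-90) + (-73.75) + (-64.5) + (-12) + (-8) + (-22.5) = -270.75
Signed area = Σ/2 = -135.375 (negative ⇒ clockwise traversal).

-135.375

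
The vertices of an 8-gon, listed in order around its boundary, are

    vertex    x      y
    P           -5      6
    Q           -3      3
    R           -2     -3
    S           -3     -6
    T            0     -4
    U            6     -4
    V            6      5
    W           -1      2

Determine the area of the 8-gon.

Σ = (3) + (15) + (3) + (12) + (24) + (54) + (17) + (4) = 132
Area = |Σ|/2 = 66.

66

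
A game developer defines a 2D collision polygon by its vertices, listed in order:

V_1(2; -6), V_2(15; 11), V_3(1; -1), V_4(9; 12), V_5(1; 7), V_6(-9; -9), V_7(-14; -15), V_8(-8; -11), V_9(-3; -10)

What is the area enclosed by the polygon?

Cross-terms: 112, -26, 21, 51, 54, 9, 34, 47, 38  ⇒  Σ = 340
Area = |Σ|/2 = 170.

170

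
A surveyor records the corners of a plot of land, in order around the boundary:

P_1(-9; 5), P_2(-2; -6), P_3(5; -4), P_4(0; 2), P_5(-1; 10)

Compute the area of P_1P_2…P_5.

99.5

Apply the shoelace formula: 2A = Σ (x_i·y_{i+1} − x_{i+1}·y_i), indices taken mod 5.
Cross-terms: 64, 38, 10, 2, 85  ⇒  Σ = 199
Area = |Σ|/2 = 99.5.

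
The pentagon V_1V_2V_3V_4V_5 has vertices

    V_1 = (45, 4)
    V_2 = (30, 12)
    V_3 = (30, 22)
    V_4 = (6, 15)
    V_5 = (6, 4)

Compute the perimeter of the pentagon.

102

|V_1V_2| = √((-15)² + (8)²) = √289 = 17
|V_2V_3| = √((0)² + (10)²) = √100 = 10
|V_3V_4| = √((-24)² + (-7)²) = √625 = 25
|V_4V_5| = √((0)² + (-11)²) = √121 = 11
|V_5V_1| = √((39)² + (0)²) = √1521 = 39
Perimeter = 17 + 10 + 25 + 11 + 39 = 102.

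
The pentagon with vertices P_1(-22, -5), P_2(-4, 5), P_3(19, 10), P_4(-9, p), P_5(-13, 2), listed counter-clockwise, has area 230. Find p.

17

Write out the shoelace sum; only the two edges meeting at P_4 involve p:
2·Area = [(19·p − (-9)·10) + ((-9)·2 − (-13)·p)] + -156
       = 32·p + -84 = 460
⇒ p = 17.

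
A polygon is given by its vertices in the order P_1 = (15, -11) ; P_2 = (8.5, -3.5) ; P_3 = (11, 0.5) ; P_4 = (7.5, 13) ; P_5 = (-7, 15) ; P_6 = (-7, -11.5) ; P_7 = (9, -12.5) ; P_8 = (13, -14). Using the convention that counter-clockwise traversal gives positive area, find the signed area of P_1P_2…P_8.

453.25

Apply Gauss's area formula: 2A = Σ (x_i·y_{i+1} − x_{i+1}·y_i), indices taken mod 8.
Cross-terms: 41, 42.75, 139.25, 203.5, 185.5, 191, 36.5, 67  ⇒  Σ = 906.5
Signed area = Σ/2 = 453.25 (positive ⇒ counter-clockwise traversal).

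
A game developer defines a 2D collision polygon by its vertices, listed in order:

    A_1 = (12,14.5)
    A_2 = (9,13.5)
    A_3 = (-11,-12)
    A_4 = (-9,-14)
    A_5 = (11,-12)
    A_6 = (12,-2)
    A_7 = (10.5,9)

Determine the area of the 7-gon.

Cross-terms: 31.5, 40.5, 46, 262, 122, 129, 44.25  ⇒  Σ = 675.25
Area = |Σ|/2 = 337.625.

337.625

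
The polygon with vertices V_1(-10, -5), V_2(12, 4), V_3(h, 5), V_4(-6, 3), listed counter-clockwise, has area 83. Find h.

4

Write out the shoelace sum; only the two edges meeting at V_3 involve h:
2·Area = [(12·5 − h·4) + (h·3 − (-6)·5)] + 80
       = -1·h + 170 = 166
⇒ h = 4.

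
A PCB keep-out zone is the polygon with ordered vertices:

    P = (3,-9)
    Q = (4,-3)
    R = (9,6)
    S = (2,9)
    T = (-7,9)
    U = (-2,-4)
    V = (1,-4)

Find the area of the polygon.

Apply the shoelace (surveyor's) formula: 2A = Σ (x_i·y_{i+1} − x_{i+1}·y_i), indices taken mod 7.
Σ = (27) + (51) + (69) + (81) + (46) + (12) + (3) = 289
Area = |Σ|/2 = 144.5.

144.5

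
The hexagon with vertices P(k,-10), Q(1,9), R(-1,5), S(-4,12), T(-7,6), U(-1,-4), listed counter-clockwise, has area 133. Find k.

The doubled signed area Σ (x_i y_{i+1} − x_{i+1} y_i) is linear in k.
With k=0 it equals 136; the coefficient of k is 13 (from the two edges through P).
So 13·k + 136 = 2·133 = 266 ⇒ k = 10.

10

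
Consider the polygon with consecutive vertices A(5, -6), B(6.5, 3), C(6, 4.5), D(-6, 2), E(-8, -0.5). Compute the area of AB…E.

Apply the shoelace formula: 2A = Σ (x_i·y_{i+1} − x_{i+1}·y_i), indices taken mod 5.
Σ = (54) + (11.25) + (39) + (19) + (50.5) = 173.75
Area = |Σ|/2 = 86.875.

86.875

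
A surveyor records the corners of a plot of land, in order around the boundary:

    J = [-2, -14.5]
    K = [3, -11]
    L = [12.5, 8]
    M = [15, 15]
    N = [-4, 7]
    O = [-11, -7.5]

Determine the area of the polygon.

355.5

Σ = (65.5) + (161.5) + (67.5) + (165) + (107) + (144.5) = 711
Area = |Σ|/2 = 355.5.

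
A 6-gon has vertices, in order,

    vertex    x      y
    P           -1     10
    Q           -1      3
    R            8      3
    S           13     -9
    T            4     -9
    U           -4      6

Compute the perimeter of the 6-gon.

60

|PQ| = √((0)² + (-7)²) = √49 = 7
|QR| = √((9)² + (0)²) = √81 = 9
|RS| = √((5)² + (-12)²) = √169 = 13
|ST| = √((-9)² + (0)²) = √81 = 9
|TU| = √((-8)² + (15)²) = √289 = 17
|UP| = √((3)² + (4)²) = √25 = 5
Perimeter = 7 + 9 + 13 + 9 + 17 + 5 = 60.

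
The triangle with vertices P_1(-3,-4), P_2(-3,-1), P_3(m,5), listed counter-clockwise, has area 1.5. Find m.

Write out the shoelace sum; only the two edges meeting at P_3 involve m:
2·Area = [((-3)·5 − m·(-1)) + (m·(-4) − (-3)·5)] + -9
       = -3·m + -9 = 3
⇒ m = -4.

-4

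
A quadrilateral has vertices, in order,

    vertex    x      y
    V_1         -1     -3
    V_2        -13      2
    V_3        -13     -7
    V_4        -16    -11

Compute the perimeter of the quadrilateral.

|V_1V_2| = √((-12)² + (5)²) = √169 = 13
|V_2V_3| = √((0)² + (-9)²) = √81 = 9
|V_3V_4| = √((-3)² + (-4)²) = √25 = 5
|V_4V_1| = √((15)² + (8)²) = √289 = 17
Perimeter = 13 + 9 + 5 + 17 = 44.

44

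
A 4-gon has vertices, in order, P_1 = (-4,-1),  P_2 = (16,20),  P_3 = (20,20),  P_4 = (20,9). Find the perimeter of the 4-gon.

|P_1P_2| = √((20)² + (21)²) = √841 = 29
|P_2P_3| = √((4)² + (0)²) = √16 = 4
|P_3P_4| = √((0)² + (-11)²) = √121 = 11
|P_4P_1| = √((-24)² + (-10)²) = √676 = 26
Perimeter = 29 + 4 + 11 + 26 = 70.

70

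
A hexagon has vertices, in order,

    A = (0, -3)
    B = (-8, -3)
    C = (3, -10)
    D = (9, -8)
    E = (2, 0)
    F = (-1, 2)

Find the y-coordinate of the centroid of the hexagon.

-166/33

Apply the surveyor's formula. First the cross-terms c_i = x_i·y_{i+1} − x_{i+1}·y_i:
  -24, 89, 66, 16, 4, 3  ⇒  2A = 154, A = 77.
Then Σ (y_i + y_{i+1})·c_i = -2324, so ȳ = -2324 / (6·77) = -166/33.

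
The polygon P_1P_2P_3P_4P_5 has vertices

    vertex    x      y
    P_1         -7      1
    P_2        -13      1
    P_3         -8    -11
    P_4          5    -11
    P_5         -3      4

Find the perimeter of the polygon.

|P_1P_2| = √((-6)² + (0)²) = √36 = 6
|P_2P_3| = √((5)² + (-12)²) = √169 = 13
|P_3P_4| = √((13)² + (0)²) = √169 = 13
|P_4P_5| = √((-8)² + (15)²) = √289 = 17
|P_5P_1| = √((-4)² + (-3)²) = √25 = 5
Perimeter = 6 + 13 + 13 + 17 + 5 = 54.

54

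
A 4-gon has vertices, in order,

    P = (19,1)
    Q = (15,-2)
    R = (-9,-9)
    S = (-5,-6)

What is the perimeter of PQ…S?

60

|PQ| = √((-4)² + (-3)²) = √25 = 5
|QR| = √((-24)² + (-7)²) = √625 = 25
|RS| = √((4)² + (3)²) = √25 = 5
|SP| = √((24)² + (7)²) = √625 = 25
Perimeter = 5 + 25 + 5 + 25 = 60.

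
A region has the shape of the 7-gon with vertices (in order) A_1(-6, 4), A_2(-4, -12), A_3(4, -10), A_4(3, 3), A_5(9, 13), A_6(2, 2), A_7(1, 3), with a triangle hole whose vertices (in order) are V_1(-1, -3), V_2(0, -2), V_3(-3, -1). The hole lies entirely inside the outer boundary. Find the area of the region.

122

Outer boundary:
Apply the shoelace (surveyor's) formula: 2A = Σ (x_i·y_{i+1} − x_{i+1}·y_i), indices taken mod 7.
Cross-terms: 88, 88, 42, 12, -8, 4, 22  ⇒  Σ = 248
Area = |Σ|/2 = 124.
Hole:
Cross-terms: 2, -6, 8  ⇒  Σ = 4
Area = |Σ|/2 = 2.
Net area = 124 − 2 = 122.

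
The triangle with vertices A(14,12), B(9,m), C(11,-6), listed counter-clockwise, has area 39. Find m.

8

Write out the shoelace sum; only the two edges meeting at B involve m:
2·Area = [(14·m − 9·12) + (9·(-6) − 11·m)] + 216
       = 3·m + 54 = 78
⇒ m = 8.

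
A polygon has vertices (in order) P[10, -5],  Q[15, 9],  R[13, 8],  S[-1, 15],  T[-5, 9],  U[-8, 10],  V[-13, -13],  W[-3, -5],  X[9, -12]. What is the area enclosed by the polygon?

437.5

Apply the shoelace formula: 2A = Σ (x_i·y_{i+1} − x_{i+1}·y_i), indices taken mod 9.
Σ = (165) + (3) + (203) + (66) + (22) + (234) + (26) + (81) + (75) = 875
Area = |Σ|/2 = 437.5.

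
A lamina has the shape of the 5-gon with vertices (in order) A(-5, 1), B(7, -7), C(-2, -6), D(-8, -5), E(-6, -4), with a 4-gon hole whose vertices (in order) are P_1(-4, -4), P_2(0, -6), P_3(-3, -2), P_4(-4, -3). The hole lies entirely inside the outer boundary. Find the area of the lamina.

Outer boundary:
Apply the shoelace formula: 2A = Σ (x_i·y_{i+1} − x_{i+1}·y_i), indices taken mod 5.
Σ = (28) + (-56) + (-38) + (2) + (-26) = -90
Area = |Σ|/2 = 45.
Hole:
Cross-terms: 24, -18, 1, 4  ⇒  Σ = 11
Area = |Σ|/2 = 5.5.
Net area = 45 − 5.5 = 39.5.

39.5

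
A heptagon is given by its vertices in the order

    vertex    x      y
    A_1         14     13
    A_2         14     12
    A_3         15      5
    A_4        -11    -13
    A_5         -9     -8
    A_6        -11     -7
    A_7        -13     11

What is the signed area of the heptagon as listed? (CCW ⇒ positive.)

-426.5

Apply the shoelace (surveyor's) formula: 2A = Σ (x_i·y_{i+1} − x_{i+1}·y_i), indices taken mod 7.
A_1→A_2: (14)(12) − (14)(13) = -14
A_2→A_3: (14)(5) − (15)(12) = -110
A_3→A_4: (15)(-13) − (-11)(5) = -140
A_4→A_5: (-11)(-8) − (-9)(-13) = -29
A_5→A_6: (-9)(-7) − (-11)(-8) = -25
A_6→A_7: (-11)(11) − (-13)(-7) = -212
A_7→A_1: (-13)(13) − (14)(11) = -323
Σ = -853
Signed area = Σ/2 = -426.5 (negative ⇒ clockwise traversal).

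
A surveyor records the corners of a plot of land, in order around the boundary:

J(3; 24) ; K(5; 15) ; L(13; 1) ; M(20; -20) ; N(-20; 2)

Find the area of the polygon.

Apply Gauss's area formula: 2A = Σ (x_i·y_{i+1} − x_{i+1}·y_i), indices taken mod 5.
J→K: (3)(15) − (5)(24) = -75
K→L: (5)(1) − (13)(15) = -190
L→M: (13)(-20) − (20)(1) = -280
M→N: (20)(2) − (-20)(-20) = -360
N→J: (-20)(24) − (3)(2) = -486
Σ = -1391
Area = |Σ|/2 = 695.5.

695.5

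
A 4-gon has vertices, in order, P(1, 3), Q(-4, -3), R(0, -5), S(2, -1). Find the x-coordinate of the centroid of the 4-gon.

-11/23

Apply the surveyor's formula. First the cross-terms c_i = x_i·y_{i+1} − x_{i+1}·y_i:
  9, 20, 10, 7  ⇒  2A = 46, A = 23.
Then Σ (x_i + x_{i+1})·c_i = -66, so x̄ = -66 / (6·23) = -11/23.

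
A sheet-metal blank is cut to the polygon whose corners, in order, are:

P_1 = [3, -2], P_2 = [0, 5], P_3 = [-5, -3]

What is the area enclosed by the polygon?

Apply the surveyor's formula: 2A = Σ (x_i·y_{i+1} − x_{i+1}·y_i), indices taken mod 3.
Σ = (15) + (25) + (19) = 59
Area = |Σ|/2 = 29.5.

29.5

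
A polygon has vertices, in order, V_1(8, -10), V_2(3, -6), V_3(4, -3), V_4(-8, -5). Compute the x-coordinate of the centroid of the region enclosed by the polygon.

Apply the surveyor's formula. First the cross-terms c_i = x_i·y_{i+1} − x_{i+1}·y_i:
  -18, 15, -44, 120  ⇒  2A = 73, A = 36.5.
Then Σ (x_i + x_{i+1})·c_i = 83, so x̄ = 83 / (6·36.5) = 83/219.

83/219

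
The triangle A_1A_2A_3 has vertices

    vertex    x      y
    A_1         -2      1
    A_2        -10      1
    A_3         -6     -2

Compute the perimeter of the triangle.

18

|A_1A_2| = √((-8)² + (0)²) = √64 = 8
|A_2A_3| = √((4)² + (-3)²) = √25 = 5
|A_3A_1| = √((4)² + (3)²) = √25 = 5
Perimeter = 8 + 5 + 5 = 18.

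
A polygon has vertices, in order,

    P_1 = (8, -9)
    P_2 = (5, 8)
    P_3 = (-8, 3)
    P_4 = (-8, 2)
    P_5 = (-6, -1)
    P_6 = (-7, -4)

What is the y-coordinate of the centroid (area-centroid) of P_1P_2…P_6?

-125/246

Apply Gauss's area formula. First the cross-terms c_i = x_i·y_{i+1} − x_{i+1}·y_i:
  109, 79, 8, 20, 17, 95  ⇒  2A = 328, A = 164.
Then Σ (y_i + y_{i+1})·c_i = -500, so ȳ = -500 / (6·164) = -125/246.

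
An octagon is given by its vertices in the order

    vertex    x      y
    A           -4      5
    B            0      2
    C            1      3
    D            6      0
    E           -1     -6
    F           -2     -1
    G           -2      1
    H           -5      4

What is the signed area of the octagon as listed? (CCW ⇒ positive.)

-45.5

Apply the surveyor's formula: 2A = Σ (x_i·y_{i+1} − x_{i+1}·y_i), indices taken mod 8.
A→B: (-4)(2) − (0)(5) = -8
B→C: (0)(3) − (1)(2) = -2
C→D: (1)(0) − (6)(3) = -18
D→E: (6)(-6) − (-1)(0) = -36
E→F: (-1)(-1) − (-2)(-6) = -11
F→G: (-2)(1) − (-2)(-1) = -4
G→H: (-2)(4) − (-5)(1) = -3
H→A: (-5)(5) − (-4)(4) = -9
Σ = -91
Signed area = Σ/2 = -45.5 (negative ⇒ clockwise traversal).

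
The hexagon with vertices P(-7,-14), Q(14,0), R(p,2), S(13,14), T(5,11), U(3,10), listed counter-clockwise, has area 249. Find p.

13

Write out the shoelace sum; only the two edges meeting at R involve p:
2·Area = [(14·2 − p·0) + (p·14 − 13·2)] + 314
       = 14·p + 316 = 498
⇒ p = 13.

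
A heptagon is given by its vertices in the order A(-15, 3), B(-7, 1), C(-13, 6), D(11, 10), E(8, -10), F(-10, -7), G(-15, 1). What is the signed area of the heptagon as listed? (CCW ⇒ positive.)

-355

Apply the shoelace formula: 2A = Σ (x_i·y_{i+1} − x_{i+1}·y_i), indices taken mod 7.
Σ = (6) + (-29) + (-196) + (-190) + (-156) + (-115) + (-30) = -710
Signed area = Σ/2 = -355 (negative ⇒ clockwise traversal).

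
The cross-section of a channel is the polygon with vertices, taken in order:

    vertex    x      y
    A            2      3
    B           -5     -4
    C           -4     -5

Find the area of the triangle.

Apply the surveyor's formula: 2A = Σ (x_i·y_{i+1} − x_{i+1}·y_i), indices taken mod 3.
A→B: (2)(-4) − (-5)(3) = 7
B→C: (-5)(-5) − (-4)(-4) = 9
C→A: (-4)(3) − (2)(-5) = -2
Σ = 14
Area = |Σ|/2 = 7.

7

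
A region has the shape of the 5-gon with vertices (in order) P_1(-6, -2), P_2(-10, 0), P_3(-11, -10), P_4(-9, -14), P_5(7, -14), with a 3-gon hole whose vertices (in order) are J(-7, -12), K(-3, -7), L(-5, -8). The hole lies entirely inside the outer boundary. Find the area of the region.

132

Outer boundary:
Apply Gauss's area formula: 2A = Σ (x_i·y_{i+1} − x_{i+1}·y_i), indices taken mod 5.
P_1→P_2: (-6)(0) − (-10)(-2) = -20
P_2→P_3: (-10)(-10) − (-11)(0) = 100
P_3→P_4: (-11)(-14) − (-9)(-10) = 64
P_4→P_5: (-9)(-14) − (7)(-14) = 224
P_5→P_1: (7)(-2) − (-6)(-14) = -98
Σ = 270
Area = |Σ|/2 = 135.
Hole:
Apply the shoelace formula: 2A = Σ (x_i·y_{i+1} − x_{i+1}·y_i), indices taken mod 3.
Cross-terms: 13, -11, 4  ⇒  Σ = 6
Area = |Σ|/2 = 3.
Net area = 135 − 3 = 132.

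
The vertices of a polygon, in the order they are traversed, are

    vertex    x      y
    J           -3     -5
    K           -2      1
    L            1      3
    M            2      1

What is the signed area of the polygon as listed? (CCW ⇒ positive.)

-16

Apply the shoelace (surveyor's) formula: 2A = Σ (x_i·y_{i+1} − x_{i+1}·y_i), indices taken mod 4.
J→K: (-3)(1) − (-2)(-5) = -13
K→L: (-2)(3) − (1)(1) = -7
L→M: (1)(1) − (2)(3) = -5
M→J: (2)(-5) − (-3)(1) = -7
Σ = -32
Signed area = Σ/2 = -16 (negative ⇒ clockwise traversal).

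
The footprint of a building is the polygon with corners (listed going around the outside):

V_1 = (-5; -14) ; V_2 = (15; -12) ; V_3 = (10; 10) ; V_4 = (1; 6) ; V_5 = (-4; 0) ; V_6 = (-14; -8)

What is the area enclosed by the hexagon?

401

Apply the surveyor's formula: 2A = Σ (x_i·y_{i+1} − x_{i+1}·y_i), indices taken mod 6.
Σ = (270) + (270) + (50) + (24) + (32) + (156) = 802
Area = |Σ|/2 = 401.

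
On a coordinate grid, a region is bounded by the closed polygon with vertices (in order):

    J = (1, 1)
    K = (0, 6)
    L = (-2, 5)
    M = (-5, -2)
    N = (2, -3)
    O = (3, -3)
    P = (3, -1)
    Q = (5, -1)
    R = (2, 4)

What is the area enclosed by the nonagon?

Σ = (6) + (12) + (29) + (19) + (3) + (6) + (2) + (22) + (-2) = 97
Area = |Σ|/2 = 48.5.

48.5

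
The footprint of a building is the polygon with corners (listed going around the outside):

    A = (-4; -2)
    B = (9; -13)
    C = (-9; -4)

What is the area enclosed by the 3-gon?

Apply the surveyor's formula: 2A = Σ (x_i·y_{i+1} − x_{i+1}·y_i), indices taken mod 3.
Σ = (70) + (-153) + (2) = -81
Area = |Σ|/2 = 40.5.

40.5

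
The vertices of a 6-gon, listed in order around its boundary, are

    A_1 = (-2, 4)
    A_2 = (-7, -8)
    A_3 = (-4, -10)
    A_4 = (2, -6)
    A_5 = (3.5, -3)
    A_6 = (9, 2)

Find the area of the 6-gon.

107.5

Apply the shoelace (surveyor's) formula: 2A = Σ (x_i·y_{i+1} − x_{i+1}·y_i), indices taken mod 6.
Σ = (44) + (38) + (44) + (15) + (34) + (40) = 215
Area = |Σ|/2 = 107.5.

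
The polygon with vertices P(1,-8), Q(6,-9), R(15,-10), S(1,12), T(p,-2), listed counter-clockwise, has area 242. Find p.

-9

The doubled signed area Σ (x_i y_{i+1} − x_{i+1} y_i) is linear in p.
With p=0 it equals 304; the coefficient of p is -20 (from the two edges through T).
So -20·p + 304 = 2·242 = 484 ⇒ p = -9.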